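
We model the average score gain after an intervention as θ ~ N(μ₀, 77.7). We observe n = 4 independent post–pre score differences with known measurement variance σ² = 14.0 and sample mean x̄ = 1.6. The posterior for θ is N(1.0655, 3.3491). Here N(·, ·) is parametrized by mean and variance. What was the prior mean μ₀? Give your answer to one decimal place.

With known observation variance, the Normal–Normal posterior has precision τ_n = τ₀ + n/σ² and mean μ_n = (τ₀μ₀ + (n/σ²)x̄)/τ_n.
Here τ₀ = 1/77.7 = 0.012870 and τ_data = 4/14.0 = 0.285714, so τ_n = 0.298584.
Rearranging for μ₀: μ₀ = (μ_n·τ_n − τ_data·x̄)/τ₀ = (1.0655·0.298584 − 0.285714·1.6) / 0.012870 = -0.139001/0.012870 ≈ -10.8.

μ₀ = -10.8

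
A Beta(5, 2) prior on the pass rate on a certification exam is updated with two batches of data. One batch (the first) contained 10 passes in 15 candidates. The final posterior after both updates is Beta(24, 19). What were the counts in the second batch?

Because Beta–binomial updating is additive in the counts, the combined data contributed (α_post−α_prior, β_post−β_prior) successes and failures.
Total across both batches: 24−5=19 passes, 19−2=17 failures.
Subtract the first batch: 19−10=9 passes and 17−5=12 failures.

9 passes and 12 failures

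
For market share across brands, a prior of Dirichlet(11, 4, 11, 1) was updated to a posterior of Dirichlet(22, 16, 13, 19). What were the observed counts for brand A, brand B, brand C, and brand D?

counts (11, 12, 2, 18)

For a Dirichlet(α) prior with multinomial counts c, the posterior is Dirichlet(α + c) componentwise.
Counts are posterior − prior componentwise: 22−11=11, 16−4=12, 13−11=2, 19−1=18.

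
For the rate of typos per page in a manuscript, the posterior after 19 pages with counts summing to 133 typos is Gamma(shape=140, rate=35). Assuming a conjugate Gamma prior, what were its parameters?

A Gamma(α, β) prior (rate parametrization) on a Poisson rate with n observations summing to S gives posterior Gamma(α+S, β+n).
So α = 140 − 133 = 7 and β = 35 − 19 = 16.

Gamma(shape=7, rate=16)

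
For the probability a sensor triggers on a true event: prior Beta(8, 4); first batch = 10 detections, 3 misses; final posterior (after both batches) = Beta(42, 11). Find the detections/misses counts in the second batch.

Sequential conjugate updates are equivalent to a single update on the pooled data, so total successes = posterior α − prior α and total failures = posterior β − prior β.
Total across both batches: 42−8=34 detections, 11−4=7 misses.
Subtract the first batch: 34−10=24 detections and 7−3=4 misses.

24 detections and 4 misses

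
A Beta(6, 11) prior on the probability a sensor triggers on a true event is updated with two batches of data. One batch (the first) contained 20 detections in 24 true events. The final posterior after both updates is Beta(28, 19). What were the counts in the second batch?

Sequential conjugate updates are equivalent to a single update on the pooled data, so total successes = posterior α − prior α and total failures = posterior β − prior β.
Total across both batches: 28−6=22 detections, 19−11=8 misses.
Subtract the first batch: 22−20=2 detections and 8−4=4 misses.

2 detections and 4 misses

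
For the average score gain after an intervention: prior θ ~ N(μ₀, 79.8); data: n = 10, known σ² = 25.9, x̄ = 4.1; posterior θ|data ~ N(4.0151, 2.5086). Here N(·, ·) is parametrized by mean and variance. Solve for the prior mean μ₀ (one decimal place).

μ₀ = 1.4

The posterior mean is a precision-weighted average: μ_n = (τ₀μ₀ + τ_data·x̄)/(τ₀+τ_data), with τ₀=1/σ₀² and τ_data=n/σ².
Here τ₀ = 1/79.8 = 0.012531 and τ_data = 10/25.9 = 0.386100, so τ_n = 0.398631.
Rearranging for μ₀: μ₀ = (μ_n·τ_n − τ_data·x̄)/τ₀ = (4.0151·0.398631 − 0.386100·4.1) / 0.012531 = 0.017533/0.012531 ≈ 1.4.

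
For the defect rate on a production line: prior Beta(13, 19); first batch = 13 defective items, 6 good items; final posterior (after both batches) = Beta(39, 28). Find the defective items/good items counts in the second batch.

Sequential conjugate updates are equivalent to a single update on the pooled data, so total successes = posterior α − prior α and total failures = posterior β − prior β.
Total across both batches: 39−13=26 defective items, 28−19=9 good items.
Subtract the first batch: 26−13=13 defective items and 9−6=3 good items.

13 defective items and 3 good items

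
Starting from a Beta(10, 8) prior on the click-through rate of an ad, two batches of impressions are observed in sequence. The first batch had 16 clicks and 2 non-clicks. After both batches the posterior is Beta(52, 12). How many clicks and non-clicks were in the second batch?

Because Beta–binomial updating is additive in the counts, the combined data contributed (α_post−α_prior, β_post−β_prior) successes and failures.
Total across both batches: 52−10=42 clicks, 12−8=4 non-clicks.
Subtract the first batch: 42−16=26 clicks and 4−2=2 non-clicks.

26 clicks and 2 non-clicks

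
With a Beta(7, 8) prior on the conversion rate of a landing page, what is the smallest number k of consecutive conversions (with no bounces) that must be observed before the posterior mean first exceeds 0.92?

k = 86

After k conversions and 0 bounces the posterior is Beta(7+k, 8), with mean (7+k)/(7+8+k).
Set (7+k)/(15+k) > 0.92 and solve: k > (0.92·15 − 7)/(1 − 0.92) = 85.000.
The smallest integer exceeding 85.000 is 86.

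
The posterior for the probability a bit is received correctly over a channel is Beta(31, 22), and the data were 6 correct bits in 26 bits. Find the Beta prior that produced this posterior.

Beta(25, 2)

Under Beta–binomial conjugacy the posterior parameters are (α+s, β+f).
Subtract the data counts: 31−6=25, 22−20=2.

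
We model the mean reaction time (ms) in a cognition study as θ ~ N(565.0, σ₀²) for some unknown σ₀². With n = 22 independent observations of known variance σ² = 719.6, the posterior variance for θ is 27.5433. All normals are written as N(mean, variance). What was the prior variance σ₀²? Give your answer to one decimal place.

For the Normal–Normal model with known σ², precisions add: τ_n = τ₀ + n/σ².
So 1/σ₀² = 1/27.5433 − 22/719.6 = 0.036306 − 0.030573 = 0.005733.
Hence σ₀² = 1/0.005733 ≈ 174.4.

σ₀² = 174.4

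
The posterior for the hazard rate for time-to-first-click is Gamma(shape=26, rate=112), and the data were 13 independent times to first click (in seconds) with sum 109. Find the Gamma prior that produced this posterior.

Gamma(shape=13, rate=3)

Gamma–exponential conjugacy: posterior shape = α + n, posterior rate = β + Σtᵢ.
So α = 26 − 13 = 13 and β = 112 − 109 = 3.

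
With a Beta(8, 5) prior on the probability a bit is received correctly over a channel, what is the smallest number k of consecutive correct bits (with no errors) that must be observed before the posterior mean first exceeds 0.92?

After k correct bits and 0 errors the posterior is Beta(8+k, 5), with mean (8+k)/(8+5+k).
Set (8+k)/(13+k) > 0.92 and solve: k > (0.92·13 − 8)/(1 − 0.92) = 49.500.
The smallest integer exceeding 49.500 is 50, and checking k=50: (58)/(63) = 0.9206 > 0.92.

k = 50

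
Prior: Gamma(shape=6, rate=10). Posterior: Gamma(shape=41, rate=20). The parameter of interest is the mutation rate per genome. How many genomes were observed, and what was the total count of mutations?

n = 10 genomes with total 35 mutations

Gamma–Poisson conjugacy: posterior shape = α + Σxᵢ, posterior rate = β + n.
Matching: Σxᵢ = 41 − 6 = 35 and n = 20 − 10 = 10.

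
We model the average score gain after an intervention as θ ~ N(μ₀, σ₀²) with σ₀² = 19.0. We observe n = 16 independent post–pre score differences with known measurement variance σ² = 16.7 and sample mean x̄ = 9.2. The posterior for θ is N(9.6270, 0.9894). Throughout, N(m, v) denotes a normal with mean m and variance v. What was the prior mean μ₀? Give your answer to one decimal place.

μ₀ = 17.4

With known observation variance, the Normal–Normal posterior has precision τ_n = τ₀ + n/σ² and mean μ_n = (τ₀μ₀ + (n/σ²)x̄)/τ_n.
Here τ₀ = 1/19.0 = 0.052632 and τ_data = 16/16.7 = 0.958084, so τ_n = 1.010716.
Rearranging for μ₀: μ₀ = (μ_n·τ_n − τ_data·x̄)/τ₀ = (9.6270·1.010716 − 0.958084·9.2) / 0.052632 = 0.915790/0.052632 ≈ 17.4.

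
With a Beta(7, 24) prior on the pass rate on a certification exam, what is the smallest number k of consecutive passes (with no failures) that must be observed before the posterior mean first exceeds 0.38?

k = 8

After k passes and 0 failures the posterior is Beta(7+k, 24), with mean (7+k)/(7+24+k).
Set (7+k)/(31+k) > 0.38 and solve: k > (0.38·31 − 7)/(1 − 0.38) = 7.710.
The smallest integer exceeding 7.710 is 8, and checking k=8: (15)/(39) = 0.3846 > 0.38.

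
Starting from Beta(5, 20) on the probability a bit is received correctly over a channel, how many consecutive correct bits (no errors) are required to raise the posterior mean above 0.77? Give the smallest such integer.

After k correct bits and 0 errors the posterior is Beta(5+k, 20), with mean (5+k)/(5+20+k).
Set (5+k)/(25+k) > 0.77 and solve: k > (0.77·25 − 5)/(1 − 0.77) = 61.957.
The smallest integer exceeding 61.957 is 62.

k = 62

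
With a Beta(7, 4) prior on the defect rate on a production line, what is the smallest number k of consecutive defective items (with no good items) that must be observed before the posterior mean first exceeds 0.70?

k = 3

After k defective items and 0 good items the posterior is Beta(7+k, 4), with mean (7+k)/(7+4+k).
Set (7+k)/(11+k) > 0.70 and solve: k > (0.70·11 − 7)/(1 − 0.70) = 2.333.
The smallest integer exceeding 2.333 is 3.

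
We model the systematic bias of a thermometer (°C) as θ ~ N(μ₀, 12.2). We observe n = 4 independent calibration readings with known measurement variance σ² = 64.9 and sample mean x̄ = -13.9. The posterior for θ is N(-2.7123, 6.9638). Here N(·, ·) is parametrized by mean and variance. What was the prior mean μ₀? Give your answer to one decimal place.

μ₀ = 5.7

With known observation variance, the Normal–Normal posterior has precision τ_n = τ₀ + n/σ² and mean μ_n = (τ₀μ₀ + (n/σ²)x̄)/τ_n.
Here τ₀ = 1/12.2 = 0.081967 and τ_data = 4/64.9 = 0.061633, so τ_n = 0.143600.
Rearranging for μ₀: μ₀ = (μ_n·τ_n − τ_data·x̄)/τ₀ = (-2.7123·0.143600 − 0.061633·-13.9) / 0.081967 = 0.467212/0.081967 ≈ 5.7.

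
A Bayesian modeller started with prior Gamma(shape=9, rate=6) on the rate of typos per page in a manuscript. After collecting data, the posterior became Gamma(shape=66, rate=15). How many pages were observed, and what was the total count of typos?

A Gamma(α, β) prior (rate parametrization) on a Poisson rate with n observations summing to S gives posterior Gamma(α+S, β+n).
Matching: Σxᵢ = 66 − 9 = 57 and n = 15 − 6 = 9.

n = 9 pages with total 57 typos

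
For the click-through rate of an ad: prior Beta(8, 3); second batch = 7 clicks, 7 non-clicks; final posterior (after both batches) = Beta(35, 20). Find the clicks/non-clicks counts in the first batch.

Because Beta–binomial updating is additive in the counts, the combined data contributed (α_post−α_prior, β_post−β_prior) successes and failures.
Total across both batches: 35−8=27 clicks, 20−3=17 non-clicks.
Subtract the second batch: 27−7=20 clicks and 17−7=10 non-clicks.

20 clicks and 10 non-clicks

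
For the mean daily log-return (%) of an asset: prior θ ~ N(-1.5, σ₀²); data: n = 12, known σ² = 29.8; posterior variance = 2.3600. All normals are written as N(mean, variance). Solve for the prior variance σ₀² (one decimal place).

σ₀² = 47.5

For the Normal–Normal model with known σ², precisions add: τ_n = τ₀ + n/σ².
So 1/σ₀² = 1/2.3600 − 12/29.8 = 0.423729 − 0.402685 = 0.021044.
Hence σ₀² = 1/0.021044 ≈ 47.5.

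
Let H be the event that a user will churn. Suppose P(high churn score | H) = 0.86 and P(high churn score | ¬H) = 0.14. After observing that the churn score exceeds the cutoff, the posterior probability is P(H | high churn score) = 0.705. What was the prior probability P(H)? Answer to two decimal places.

P(H) = 0.28

In odds form, posterior odds = prior odds × likelihood ratio, so prior odds = posterior odds ÷ LR.
Posterior odds = 0.705/(1−0.705) = 2.3898. LR = 0.86/0.14 = 6.1429.
Prior odds = 2.3898/6.1429 = 0.3890, so P(H) = 0.3890/(1+0.3890) ≈ 0.28.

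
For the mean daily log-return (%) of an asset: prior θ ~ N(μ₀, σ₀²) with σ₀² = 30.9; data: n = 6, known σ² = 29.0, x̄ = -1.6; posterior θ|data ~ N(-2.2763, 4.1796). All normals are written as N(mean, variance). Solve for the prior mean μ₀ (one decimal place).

μ₀ = -6.6

With known observation variance, the Normal–Normal posterior has precision τ_n = τ₀ + n/σ² and mean μ_n = (τ₀μ₀ + (n/σ²)x̄)/τ_n.
Here τ₀ = 1/30.9 = 0.032362 and τ_data = 6/29.0 = 0.206897, so τ_n = 0.239259.
Rearranging for μ₀: μ₀ = (μ_n·τ_n − τ_data·x̄)/τ₀ = (-2.2763·0.239259 − 0.206897·-1.6) / 0.032362 = -0.213590/0.032362 ≈ -6.6.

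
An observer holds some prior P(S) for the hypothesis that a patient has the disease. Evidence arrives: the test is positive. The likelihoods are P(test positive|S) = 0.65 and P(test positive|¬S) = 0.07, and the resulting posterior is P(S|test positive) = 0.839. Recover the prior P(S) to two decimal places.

Bayes' rule in odds form gives O(S|E) = O(S)·[P(E|S)/P(E|¬S)], hence O(S) = O(S|E)/LR.
Posterior odds = 0.839/(1−0.839) = 5.2112. LR = 0.65/0.07 = 9.2857.
Prior odds = 5.2112/9.2857 = 0.5612, so P(S) = 0.5612/(1+0.5612) ≈ 0.36.

P(S) = 0.36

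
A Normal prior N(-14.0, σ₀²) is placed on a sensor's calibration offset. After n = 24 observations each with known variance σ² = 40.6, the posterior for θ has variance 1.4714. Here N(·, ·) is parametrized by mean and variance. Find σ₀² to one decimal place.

For the Normal–Normal model with known σ², precisions add: τ_n = τ₀ + n/σ².
So 1/σ₀² = 1/1.4714 − 24/40.6 = 0.679625 − 0.591133 = 0.088492.
Hence σ₀² = 1/0.088492 ≈ 11.3.

σ₀² = 11.3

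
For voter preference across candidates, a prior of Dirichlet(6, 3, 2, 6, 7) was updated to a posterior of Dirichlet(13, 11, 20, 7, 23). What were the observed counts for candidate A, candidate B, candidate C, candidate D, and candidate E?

For a Dirichlet(α) prior with multinomial counts c, the posterior is Dirichlet(α + c) componentwise.
Counts are posterior − prior componentwise: 13−6=7, 11−3=8, 20−2=18, 7−6=1, 23−7=16.

counts (7, 8, 18, 1, 16)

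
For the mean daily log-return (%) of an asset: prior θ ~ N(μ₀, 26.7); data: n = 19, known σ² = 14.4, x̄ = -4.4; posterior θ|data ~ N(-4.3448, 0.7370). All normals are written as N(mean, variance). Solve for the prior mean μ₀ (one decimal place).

μ₀ = -2.4

With known observation variance, the Normal–Normal posterior has precision τ_n = τ₀ + n/σ² and mean μ_n = (τ₀μ₀ + (n/σ²)x̄)/τ_n.
Here τ₀ = 1/26.7 = 0.037453 and τ_data = 19/14.4 = 1.319444, so τ_n = 1.356897.
Rearranging for μ₀: μ₀ = (μ_n·τ_n − τ_data·x̄)/τ₀ = (-4.3448·1.356897 − 1.319444·-4.4) / 0.037453 = -0.089892/0.037453 ≈ -2.4.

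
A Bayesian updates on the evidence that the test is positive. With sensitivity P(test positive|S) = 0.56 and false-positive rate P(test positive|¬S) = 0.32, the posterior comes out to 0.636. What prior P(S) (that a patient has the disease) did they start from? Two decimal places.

In odds form, posterior odds = prior odds × likelihood ratio, so prior odds = posterior odds ÷ LR.
Posterior odds = 0.636/(1−0.636) = 1.7473. LR = 0.56/0.32 = 1.7500.
Prior odds = 1.7473/1.7500 = 0.9985, so P(S) = 0.9985/(1+0.9985) ≈ 0.50.

P(S) = 0.50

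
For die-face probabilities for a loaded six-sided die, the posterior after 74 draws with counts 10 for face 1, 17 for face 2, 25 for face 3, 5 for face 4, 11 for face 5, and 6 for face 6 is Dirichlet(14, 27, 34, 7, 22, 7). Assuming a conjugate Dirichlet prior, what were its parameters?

Dirichlet(4, 10, 9, 2, 11, 1)

For a Dirichlet(α) prior with multinomial counts c, the posterior is Dirichlet(α + c) componentwise.
Subtract each count from the matching posterior parameter: 14−10=4, 27−17=10, 34−25=9, 7−5=2, 22−11=11, 7−6=1.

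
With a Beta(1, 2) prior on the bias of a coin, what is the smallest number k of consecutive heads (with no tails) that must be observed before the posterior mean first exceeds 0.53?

k = 2

After k heads and 0 tails the posterior is Beta(1+k, 2), with mean (1+k)/(1+2+k).
Set (1+k)/(3+k) > 0.53 and solve: k > (0.53·3 − 1)/(1 − 0.53) = 1.255.
The smallest integer exceeding 1.255 is 2, and checking k=2: (3)/(5) = 0.6000 > 0.53.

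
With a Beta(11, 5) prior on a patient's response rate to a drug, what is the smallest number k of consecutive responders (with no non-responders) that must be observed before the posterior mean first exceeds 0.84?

k = 16

After k responders and 0 non-responders the posterior is Beta(11+k, 5), with mean (11+k)/(11+5+k).
Set (11+k)/(16+k) > 0.84 and solve: k > (0.84·16 − 11)/(1 − 0.84) = 15.250.
The smallest integer exceeding 15.250 is 16, and checking k=16: (27)/(32) = 0.8438 > 0.84.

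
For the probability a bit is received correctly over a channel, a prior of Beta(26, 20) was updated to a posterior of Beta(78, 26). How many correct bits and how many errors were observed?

52 correct bits and 6 errors

A Beta(α, β) prior with s successes and f failures in binomial data gives a Beta(α+s, β+f) posterior.
Match parameters: s=78−26=52, f=26−20=6.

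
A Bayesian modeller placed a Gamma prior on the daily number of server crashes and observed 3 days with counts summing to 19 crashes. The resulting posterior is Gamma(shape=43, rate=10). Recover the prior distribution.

Gamma–Poisson conjugacy: posterior shape = α + Σxᵢ, posterior rate = β + n.
So α = 43 − 19 = 24 and β = 10 − 3 = 7.

Gamma(shape=24, rate=7)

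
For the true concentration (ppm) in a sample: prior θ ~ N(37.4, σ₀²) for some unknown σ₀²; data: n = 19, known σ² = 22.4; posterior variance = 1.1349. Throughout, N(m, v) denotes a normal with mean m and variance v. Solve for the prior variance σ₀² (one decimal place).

For the Normal–Normal model with known σ², precisions add: τ_n = τ₀ + n/σ².
So 1/σ₀² = 1/1.1349 − 19/22.4 = 0.881135 − 0.848214 = 0.032921.
Hence σ₀² = 1/0.032921 ≈ 30.4.

σ₀² = 30.4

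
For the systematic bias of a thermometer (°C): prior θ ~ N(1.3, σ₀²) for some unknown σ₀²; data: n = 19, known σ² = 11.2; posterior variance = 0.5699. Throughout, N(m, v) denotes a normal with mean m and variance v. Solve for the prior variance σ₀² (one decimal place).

σ₀² = 17.2

Posterior precision equals prior precision plus data precision: 1/σ_n² = 1/σ₀² + n/σ².
So 1/σ₀² = 1/0.5699 − 19/11.2 = 1.754694 − 1.696429 = 0.058265.
Hence σ₀² = 1/0.058265 ≈ 17.2.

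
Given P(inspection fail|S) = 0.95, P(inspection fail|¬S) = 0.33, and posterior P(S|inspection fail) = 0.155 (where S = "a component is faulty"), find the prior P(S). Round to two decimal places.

In odds form, posterior odds = prior odds × likelihood ratio, so prior odds = posterior odds ÷ LR.
Posterior odds = 0.155/(1−0.155) = 0.1834. LR = 0.95/0.33 = 2.8788.
Prior odds = 0.1834/2.8788 = 0.0637, so P(S) = 0.0637/(1+0.0637) ≈ 0.06.

P(S) = 0.06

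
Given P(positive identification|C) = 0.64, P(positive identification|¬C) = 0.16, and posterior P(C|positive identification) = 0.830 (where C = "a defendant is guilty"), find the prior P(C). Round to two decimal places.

P(C) = 0.55

Bayes' rule in odds form gives O(C|E) = O(C)·[P(E|C)/P(E|¬C)], hence O(C) = O(C|E)/LR.
Posterior odds = 0.830/(1−0.830) = 4.8824. LR = 0.64/0.16 = 4.0000.
Prior odds = 4.8824/4.0000 = 1.2206, so P(C) = 1.2206/(1+1.2206) ≈ 0.55.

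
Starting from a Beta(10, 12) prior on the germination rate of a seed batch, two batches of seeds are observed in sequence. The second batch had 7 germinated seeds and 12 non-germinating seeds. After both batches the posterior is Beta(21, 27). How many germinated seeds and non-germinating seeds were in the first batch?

4 germinated seeds and 3 non-germinating seeds

Because Beta–binomial updating is additive in the counts, the combined data contributed (α_post−α_prior, β_post−β_prior) successes and failures.
Total across both batches: 21−10=11 germinated seeds, 27−12=15 non-germinating seeds.
Subtract the second batch: 11−7=4 germinated seeds and 15−12=3 non-germinating seeds.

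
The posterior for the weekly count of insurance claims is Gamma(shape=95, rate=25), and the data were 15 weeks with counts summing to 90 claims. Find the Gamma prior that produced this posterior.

Gamma(shape=5, rate=10)

Gamma–Poisson conjugacy: posterior shape = α + Σxᵢ, posterior rate = β + n.
So α = 95 − 90 = 5 and β = 25 − 15 = 10.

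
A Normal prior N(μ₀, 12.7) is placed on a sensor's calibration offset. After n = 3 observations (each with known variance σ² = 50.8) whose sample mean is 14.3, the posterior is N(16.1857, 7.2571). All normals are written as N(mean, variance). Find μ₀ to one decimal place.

The posterior mean is a precision-weighted average: μ_n = (τ₀μ₀ + τ_data·x̄)/(τ₀+τ_data), with τ₀=1/σ₀² and τ_data=n/σ².
Here τ₀ = 1/12.7 = 0.078740 and τ_data = 3/50.8 = 0.059055, so τ_n = 0.137795.
Rearranging for μ₀: μ₀ = (μ_n·τ_n − τ_data·x̄)/τ₀ = (16.1857·0.137795 − 0.059055·14.3) / 0.078740 = 1.385822/0.078740 ≈ 17.6.

μ₀ = 17.6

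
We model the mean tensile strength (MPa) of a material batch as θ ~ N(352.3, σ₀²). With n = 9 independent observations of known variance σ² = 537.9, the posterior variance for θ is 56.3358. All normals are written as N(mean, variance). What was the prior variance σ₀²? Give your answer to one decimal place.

σ₀² = 981.4

Posterior precision equals prior precision plus data precision: 1/σ_n² = 1/σ₀² + n/σ².
So 1/σ₀² = 1/56.3358 − 9/537.9 = 0.017751 − 0.016732 = 0.001019.
Hence σ₀² = 1/0.001019 ≈ 981.4.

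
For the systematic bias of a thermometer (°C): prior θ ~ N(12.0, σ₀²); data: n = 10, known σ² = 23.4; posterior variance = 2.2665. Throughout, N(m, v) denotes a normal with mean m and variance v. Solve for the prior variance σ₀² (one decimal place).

σ₀² = 72.2

For the Normal–Normal model with known σ², precisions add: τ_n = τ₀ + n/σ².
So 1/σ₀² = 1/2.2665 − 10/23.4 = 0.441209 − 0.427350 = 0.013859.
Hence σ₀² = 1/0.013859 ≈ 72.2.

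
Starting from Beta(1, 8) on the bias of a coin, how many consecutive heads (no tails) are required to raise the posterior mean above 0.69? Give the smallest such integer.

After k heads and 0 tails the posterior is Beta(1+k, 8), with mean (1+k)/(1+8+k).
Set (1+k)/(9+k) > 0.69 and solve: k > (0.69·9 − 1)/(1 − 0.69) = 16.806.
The smallest integer exceeding 16.806 is 17, and checking k=17: (18)/(26) = 0.6923 > 0.69.

k = 17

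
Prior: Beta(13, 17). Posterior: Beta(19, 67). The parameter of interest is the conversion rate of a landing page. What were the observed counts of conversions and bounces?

6 conversions and 50 bounces

Under Beta–binomial conjugacy the posterior parameters are (α+s, β+f).
So s = 19 − 13 = 6 and f = 67 − 17 = 50.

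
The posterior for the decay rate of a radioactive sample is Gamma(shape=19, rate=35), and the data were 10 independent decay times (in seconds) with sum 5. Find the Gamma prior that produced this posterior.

Gamma(shape=9, rate=30)

For an exponential likelihood with a Gamma(α, β) prior on the rate, n observations with total T give posterior Gamma(α+n, β+T).
So α = 19 − 10 = 9 and β = 35 − 5 = 30.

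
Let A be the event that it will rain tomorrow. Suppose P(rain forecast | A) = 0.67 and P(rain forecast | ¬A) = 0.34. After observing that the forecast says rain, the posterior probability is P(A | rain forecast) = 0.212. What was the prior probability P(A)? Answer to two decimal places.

P(A) = 0.12

In odds form, posterior odds = prior odds × likelihood ratio, so prior odds = posterior odds ÷ LR.
Posterior odds = 0.212/(1−0.212) = 0.2690. LR = 0.67/0.34 = 1.9706.
Prior odds = 0.2690/1.9706 = 0.1365, so P(A) = 0.1365/(1+0.1365) ≈ 0.12.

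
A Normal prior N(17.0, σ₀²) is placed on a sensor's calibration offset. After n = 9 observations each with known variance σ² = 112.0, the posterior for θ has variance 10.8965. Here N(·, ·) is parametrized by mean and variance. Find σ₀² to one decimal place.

For the Normal–Normal model with known σ², precisions add: τ_n = τ₀ + n/σ².
So 1/σ₀² = 1/10.8965 − 9/112.0 = 0.091773 − 0.080357 = 0.011416.
Hence σ₀² = 1/0.011416 ≈ 87.6.

σ₀² = 87.6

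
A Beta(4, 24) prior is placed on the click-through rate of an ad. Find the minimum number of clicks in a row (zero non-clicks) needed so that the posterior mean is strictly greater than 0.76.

k = 73

After k clicks and 0 non-clicks the posterior is Beta(4+k, 24), with mean (4+k)/(4+24+k).
Set (4+k)/(28+k) > 0.76 and solve: k > (0.76·28 − 4)/(1 − 0.76) = 72.000.
The smallest integer exceeding 72.000 is 73.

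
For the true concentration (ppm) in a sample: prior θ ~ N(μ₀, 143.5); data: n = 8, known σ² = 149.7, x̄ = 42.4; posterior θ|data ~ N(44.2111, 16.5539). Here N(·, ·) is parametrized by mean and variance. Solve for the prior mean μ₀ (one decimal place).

μ₀ = 58.1

With known observation variance, the Normal–Normal posterior has precision τ_n = τ₀ + n/σ² and mean μ_n = (τ₀μ₀ + (n/σ²)x̄)/τ_n.
Here τ₀ = 1/143.5 = 0.006969 and τ_data = 8/149.7 = 0.053440, so τ_n = 0.060409.
Rearranging for μ₀: μ₀ = (μ_n·τ_n − τ_data·x̄)/τ₀ = (44.2111·0.060409 − 0.053440·42.4) / 0.006969 = 0.404892/0.006969 ≈ 58.1.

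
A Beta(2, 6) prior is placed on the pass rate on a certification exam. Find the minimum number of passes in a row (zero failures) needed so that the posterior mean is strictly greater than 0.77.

After k passes and 0 failures the posterior is Beta(2+k, 6), with mean (2+k)/(2+6+k).
Set (2+k)/(8+k) > 0.77 and solve: k > (0.77·8 − 2)/(1 − 0.77) = 18.087.
The smallest integer exceeding 18.087 is 19.

k = 19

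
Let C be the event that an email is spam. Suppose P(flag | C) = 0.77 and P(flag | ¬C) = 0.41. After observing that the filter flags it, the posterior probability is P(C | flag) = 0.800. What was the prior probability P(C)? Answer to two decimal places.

P(C) = 0.68

In odds form, posterior odds = prior odds × likelihood ratio, so prior odds = posterior odds ÷ LR.
Posterior odds = 0.800/(1−0.800) = 4.0000. LR = 0.77/0.41 = 1.8780.
Prior odds = 4.0000/1.8780 = 2.1299, so P(C) = 2.1299/(1+2.1299) ≈ 0.68.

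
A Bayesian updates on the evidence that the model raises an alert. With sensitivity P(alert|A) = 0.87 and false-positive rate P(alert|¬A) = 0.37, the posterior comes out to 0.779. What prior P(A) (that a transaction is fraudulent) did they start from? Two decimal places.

P(A) = 0.60

Bayes' rule in odds form gives O(A|E) = O(A)·[P(E|A)/P(E|¬A)], hence O(A) = O(A|E)/LR.
Posterior odds = 0.779/(1−0.779) = 3.5249. LR = 0.87/0.37 = 2.3514.
Prior odds = 3.5249/2.3514 = 1.4991, so P(A) = 1.4991/(1+1.4991) ≈ 0.60.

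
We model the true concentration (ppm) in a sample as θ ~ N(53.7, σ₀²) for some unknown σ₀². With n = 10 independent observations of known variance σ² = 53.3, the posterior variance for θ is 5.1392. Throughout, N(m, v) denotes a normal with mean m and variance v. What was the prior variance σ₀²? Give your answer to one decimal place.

σ₀² = 143.6

Posterior precision equals prior precision plus data precision: 1/σ_n² = 1/σ₀² + n/σ².
So 1/σ₀² = 1/5.1392 − 10/53.3 = 0.194583 − 0.187617 = 0.006966.
Hence σ₀² = 1/0.006966 ≈ 143.6.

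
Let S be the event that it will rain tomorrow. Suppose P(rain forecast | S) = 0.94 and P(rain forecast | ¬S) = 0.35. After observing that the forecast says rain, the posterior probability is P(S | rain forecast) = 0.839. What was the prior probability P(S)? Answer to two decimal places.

P(S) = 0.66

In odds form, posterior odds = prior odds × likelihood ratio, so prior odds = posterior odds ÷ LR.
Posterior odds = 0.839/(1−0.839) = 5.2112. LR = 0.94/0.35 = 2.6857.
Prior odds = 5.2112/2.6857 = 1.9404, so P(S) = 1.9404/(1+1.9404) ≈ 0.66.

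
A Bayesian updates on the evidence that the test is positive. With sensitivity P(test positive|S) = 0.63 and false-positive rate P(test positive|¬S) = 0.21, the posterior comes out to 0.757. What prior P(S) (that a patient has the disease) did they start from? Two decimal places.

P(S) = 0.51

In odds form, posterior odds = prior odds × likelihood ratio, so prior odds = posterior odds ÷ LR.
Posterior odds = 0.757/(1−0.757) = 3.1152. LR = 0.63/0.21 = 3.0000.
Prior odds = 3.1152/3.0000 = 1.0384, so P(S) = 1.0384/(1+1.0384) ≈ 0.51.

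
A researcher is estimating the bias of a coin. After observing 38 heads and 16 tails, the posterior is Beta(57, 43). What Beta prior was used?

Beta(19, 27)

A Beta(a, b) prior with s successes and f failures in binomial data gives a Beta(a+s, b+f) posterior.
So a = 57 − 38 = 19 and b = 43 − 16 = 27.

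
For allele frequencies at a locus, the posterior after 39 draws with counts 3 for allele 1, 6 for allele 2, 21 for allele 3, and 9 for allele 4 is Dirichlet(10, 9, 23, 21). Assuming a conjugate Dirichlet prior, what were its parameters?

For a Dirichlet(α) prior with multinomial counts c, the posterior is Dirichlet(α + c) componentwise.
Subtract each count from the matching posterior parameter: 10−3=7, 9−6=3, 23−21=2, 21−9=12.

Dirichlet(7, 3, 2, 12)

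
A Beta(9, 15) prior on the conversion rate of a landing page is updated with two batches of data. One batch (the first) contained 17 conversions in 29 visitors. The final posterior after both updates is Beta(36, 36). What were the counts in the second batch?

10 conversions and 9 bounces

Sequential conjugate updates are equivalent to a single update on the pooled data, so total successes = posterior α − prior α and total failures = posterior β − prior β.
Total across both batches: 36−9=27 conversions, 36−15=21 bounces.
Subtract the first batch: 27−17=10 conversions and 21−12=9 bounces.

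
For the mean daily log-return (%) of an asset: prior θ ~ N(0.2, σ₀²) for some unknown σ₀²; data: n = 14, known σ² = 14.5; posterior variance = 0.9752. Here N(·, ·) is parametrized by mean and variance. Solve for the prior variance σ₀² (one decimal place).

For the Normal–Normal model with known σ², precisions add: τ_n = τ₀ + n/σ².
So 1/σ₀² = 1/0.9752 − 14/14.5 = 1.025431 − 0.965517 = 0.059914.
Hence σ₀² = 1/0.059914 ≈ 16.7.

σ₀² = 16.7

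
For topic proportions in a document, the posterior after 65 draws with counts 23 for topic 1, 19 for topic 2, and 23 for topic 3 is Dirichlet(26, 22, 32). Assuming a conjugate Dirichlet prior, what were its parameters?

For a Dirichlet(α) prior with multinomial counts c, the posterior is Dirichlet(α + c) componentwise.
Subtract each count from the matching posterior parameter: 26−23=3, 22−19=3, 32−23=9.

Dirichlet(3, 3, 9)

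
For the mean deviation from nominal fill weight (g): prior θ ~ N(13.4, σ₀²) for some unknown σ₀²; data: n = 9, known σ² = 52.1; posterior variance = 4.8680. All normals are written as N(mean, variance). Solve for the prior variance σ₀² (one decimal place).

σ₀² = 30.6

Posterior precision equals prior precision plus data precision: 1/σ_n² = 1/σ₀² + n/σ².
So 1/σ₀² = 1/4.8680 − 9/52.1 = 0.205423 − 0.172745 = 0.032678.
Hence σ₀² = 1/0.032678 ≈ 30.6.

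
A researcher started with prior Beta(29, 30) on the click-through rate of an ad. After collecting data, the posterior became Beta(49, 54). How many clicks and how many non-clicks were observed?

20 clicks and 24 non-clicks

A Beta(α, β) prior with s successes and f failures in binomial data gives a Beta(α+s, β+f) posterior.
Match parameters: s=49−29=20, f=54−30=24.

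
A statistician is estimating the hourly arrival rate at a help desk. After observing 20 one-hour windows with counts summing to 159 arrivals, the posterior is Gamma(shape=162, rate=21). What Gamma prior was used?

A Gamma(α, β) prior (rate parametrization) on a Poisson rate with n observations summing to S gives posterior Gamma(α+S, β+n).
So α = 162 − 159 = 3 and β = 21 − 20 = 1.

Gamma(shape=3, rate=1)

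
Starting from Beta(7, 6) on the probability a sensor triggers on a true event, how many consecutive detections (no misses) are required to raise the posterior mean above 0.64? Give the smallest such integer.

k = 4

After k detections and 0 misses the posterior is Beta(7+k, 6), with mean (7+k)/(7+6+k).
Set (7+k)/(13+k) > 0.64 and solve: k > (0.64·13 − 7)/(1 − 0.64) = 3.667.
The smallest integer exceeding 3.667 is 4.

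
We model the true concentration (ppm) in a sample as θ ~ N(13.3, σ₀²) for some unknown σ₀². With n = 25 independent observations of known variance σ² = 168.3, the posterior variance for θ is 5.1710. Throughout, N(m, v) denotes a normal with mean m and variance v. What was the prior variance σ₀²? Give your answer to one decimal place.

For the Normal–Normal model with known σ², precisions add: τ_n = τ₀ + n/σ².
So 1/σ₀² = 1/5.1710 − 25/168.3 = 0.193386 − 0.148544 = 0.044842.
Hence σ₀² = 1/0.044842 ≈ 22.3.

σ₀² = 22.3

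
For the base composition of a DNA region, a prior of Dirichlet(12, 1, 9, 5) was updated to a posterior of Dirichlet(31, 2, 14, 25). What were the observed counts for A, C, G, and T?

For a Dirichlet(α) prior with multinomial counts c, the posterior is Dirichlet(α + c) componentwise.
Counts are posterior − prior componentwise: 31−12=19, 2−1=1, 14−9=5, 25−5=20.

counts (19, 1, 5, 20)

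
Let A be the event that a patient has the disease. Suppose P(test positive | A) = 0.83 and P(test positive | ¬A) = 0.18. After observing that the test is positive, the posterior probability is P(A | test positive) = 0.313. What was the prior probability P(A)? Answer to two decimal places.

P(A) = 0.09

In odds form, posterior odds = prior odds × likelihood ratio, so prior odds = posterior odds ÷ LR.
Posterior odds = 0.313/(1−0.313) = 0.4556. LR = 0.83/0.18 = 4.6111.
Prior odds = 0.4556/4.6111 = 0.0988, so P(A) = 0.0988/(1+0.0988) ≈ 0.09.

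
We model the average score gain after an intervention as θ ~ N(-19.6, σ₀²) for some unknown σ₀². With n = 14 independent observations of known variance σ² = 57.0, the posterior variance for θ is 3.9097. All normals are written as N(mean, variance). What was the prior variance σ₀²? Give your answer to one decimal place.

σ₀² = 98.4

For the Normal–Normal model with known σ², precisions add: τ_n = τ₀ + n/σ².
So 1/σ₀² = 1/3.9097 − 14/57.0 = 0.255774 − 0.245614 = 0.010160.
Hence σ₀² = 1/0.010160 ≈ 98.4.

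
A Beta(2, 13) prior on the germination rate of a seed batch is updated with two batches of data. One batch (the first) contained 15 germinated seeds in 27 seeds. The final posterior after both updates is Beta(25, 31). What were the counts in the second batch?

8 germinated seeds and 6 non-germinating seeds

Sequential conjugate updates are equivalent to a single update on the pooled data, so total successes = posterior α − prior α and total failures = posterior β − prior β.
Total across both batches: 25−2=23 germinated seeds, 31−13=18 non-germinating seeds.
Subtract the first batch: 23−15=8 germinated seeds and 18−12=6 non-germinating seeds.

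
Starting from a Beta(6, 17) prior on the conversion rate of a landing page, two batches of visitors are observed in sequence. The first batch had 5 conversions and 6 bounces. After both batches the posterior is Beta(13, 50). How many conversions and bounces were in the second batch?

2 conversions and 27 bounces

Because Beta–binomial updating is additive in the counts, the combined data contributed (α_post−α_prior, β_post−β_prior) successes and failures.
Total across both batches: 13−6=7 conversions, 50−17=33 bounces.
Subtract the first batch: 7−5=2 conversions and 33−6=27 bounces.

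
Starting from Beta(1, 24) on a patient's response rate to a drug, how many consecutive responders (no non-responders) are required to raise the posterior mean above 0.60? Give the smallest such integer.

After k responders and 0 non-responders the posterior is Beta(1+k, 24), with mean (1+k)/(1+24+k).
Set (1+k)/(25+k) > 0.60 and solve: k > (0.60·25 − 1)/(1 − 0.60) = 35.000.
The smallest integer exceeding 35.000 is 36, and checking k=36: (37)/(61) = 0.6066 > 0.60.

k = 36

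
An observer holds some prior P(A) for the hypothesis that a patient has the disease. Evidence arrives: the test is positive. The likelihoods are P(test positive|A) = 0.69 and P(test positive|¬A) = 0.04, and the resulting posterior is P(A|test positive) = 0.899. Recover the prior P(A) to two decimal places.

In odds form, posterior odds = prior odds × likelihood ratio, so prior odds = posterior odds ÷ LR.
Posterior odds = 0.899/(1−0.899) = 8.9010. LR = 0.69/0.04 = 17.2500.
Prior odds = 8.9010/17.2500 = 0.5160, so P(A) = 0.5160/(1+0.5160) ≈ 0.34.

P(A) = 0.34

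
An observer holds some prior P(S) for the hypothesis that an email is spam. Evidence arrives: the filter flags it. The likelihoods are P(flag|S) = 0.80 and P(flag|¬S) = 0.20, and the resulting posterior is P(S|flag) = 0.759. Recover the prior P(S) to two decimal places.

Bayes' rule in odds form gives O(S|E) = O(S)·[P(E|S)/P(E|¬S)], hence O(S) = O(S|E)/LR.
Posterior odds = 0.759/(1−0.759) = 3.1494. LR = 0.80/0.20 = 4.0000.
Prior odds = 3.1494/4.0000 = 0.7873, so P(S) = 0.7873/(1+0.7873) ≈ 0.44.

P(S) = 0.44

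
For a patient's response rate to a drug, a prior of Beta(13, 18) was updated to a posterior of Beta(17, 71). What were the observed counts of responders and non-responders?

4 responders and 53 non-responders

Beta is conjugate to the binomial likelihood: posterior = Beta(a+s, b+f).
Match parameters: s=17−13=4, f=71−18=53.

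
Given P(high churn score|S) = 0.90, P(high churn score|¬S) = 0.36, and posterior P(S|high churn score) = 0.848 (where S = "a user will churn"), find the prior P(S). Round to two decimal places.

In odds form, posterior odds = prior odds × likelihood ratio, so prior odds = posterior odds ÷ LR.
Posterior odds = 0.848/(1−0.848) = 5.5789. LR = 0.90/0.36 = 2.5000.
Prior odds = 5.5789/2.5000 = 2.2316, so P(S) = 2.2316/(1+2.2316) ≈ 0.69.

P(S) = 0.69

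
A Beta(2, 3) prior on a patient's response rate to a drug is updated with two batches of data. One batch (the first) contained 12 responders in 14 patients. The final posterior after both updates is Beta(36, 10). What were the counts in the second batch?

Sequential conjugate updates are equivalent to a single update on the pooled data, so total successes = posterior α − prior α and total failures = posterior β − prior β.
Total across both batches: 36−2=34 responders, 10−3=7 non-responders.
Subtract the first batch: 34−12=22 responders and 7−2=5 non-responders.

22 responders and 5 non-responders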